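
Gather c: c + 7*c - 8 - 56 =8*c - 64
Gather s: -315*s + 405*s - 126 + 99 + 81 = 90*s + 54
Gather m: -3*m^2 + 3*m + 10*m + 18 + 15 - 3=-3*m^2 + 13*m + 30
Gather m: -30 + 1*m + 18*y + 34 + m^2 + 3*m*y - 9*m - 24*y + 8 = m^2 + m*(3*y - 8) - 6*y + 12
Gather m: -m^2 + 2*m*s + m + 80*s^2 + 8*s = -m^2 + m*(2*s + 1) + 80*s^2 + 8*s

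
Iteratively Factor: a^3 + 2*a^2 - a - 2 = (a + 2)*(a^2 - 1) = (a - 1)*(a + 2)*(a + 1)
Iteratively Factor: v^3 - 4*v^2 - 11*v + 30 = (v + 3)*(v^2 - 7*v + 10) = (v - 5)*(v + 3)*(v - 2)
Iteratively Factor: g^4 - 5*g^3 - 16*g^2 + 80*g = (g)*(g^3 - 5*g^2 - 16*g + 80) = g*(g - 4)*(g^2 - g - 20) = g*(g - 4)*(g + 4)*(g - 5)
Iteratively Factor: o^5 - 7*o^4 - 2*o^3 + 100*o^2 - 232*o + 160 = (o - 5)*(o^4 - 2*o^3 - 12*o^2 + 40*o - 32) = (o - 5)*(o - 2)*(o^3 - 12*o + 16) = (o - 5)*(o - 2)^2*(o^2 + 2*o - 8) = (o - 5)*(o - 2)^2*(o + 4)*(o - 2)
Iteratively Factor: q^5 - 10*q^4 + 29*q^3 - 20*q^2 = (q)*(q^4 - 10*q^3 + 29*q^2 - 20*q) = q^2*(q^3 - 10*q^2 + 29*q - 20) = q^2*(q - 5)*(q^2 - 5*q + 4) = q^2*(q - 5)*(q - 1)*(q - 4)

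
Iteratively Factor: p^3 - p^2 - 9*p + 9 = (p + 3)*(p^2 - 4*p + 3) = (p - 3)*(p + 3)*(p - 1)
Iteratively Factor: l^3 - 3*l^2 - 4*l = (l)*(l^2 - 3*l - 4) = l*(l - 4)*(l + 1)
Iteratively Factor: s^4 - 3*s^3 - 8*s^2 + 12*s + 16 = (s + 2)*(s^3 - 5*s^2 + 2*s + 8) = (s - 4)*(s + 2)*(s^2 - s - 2) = (s - 4)*(s + 1)*(s + 2)*(s - 2)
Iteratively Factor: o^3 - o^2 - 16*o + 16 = (o - 1)*(o^2 - 16) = (o - 1)*(o + 4)*(o - 4)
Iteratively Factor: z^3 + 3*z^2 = (z + 3)*(z^2) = z*(z + 3)*(z)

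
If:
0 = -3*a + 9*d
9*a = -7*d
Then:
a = 0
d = 0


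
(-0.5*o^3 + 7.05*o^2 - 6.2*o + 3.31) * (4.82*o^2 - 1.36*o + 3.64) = -2.41*o^5 + 34.661*o^4 - 41.292*o^3 + 50.0482*o^2 - 27.0696*o + 12.0484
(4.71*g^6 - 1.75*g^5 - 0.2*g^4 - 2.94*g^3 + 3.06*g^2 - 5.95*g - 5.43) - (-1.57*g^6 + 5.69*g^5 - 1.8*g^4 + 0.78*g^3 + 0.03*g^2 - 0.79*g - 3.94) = 6.28*g^6 - 7.44*g^5 + 1.6*g^4 - 3.72*g^3 + 3.03*g^2 - 5.16*g - 1.49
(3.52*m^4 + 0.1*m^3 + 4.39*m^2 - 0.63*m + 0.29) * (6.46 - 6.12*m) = -21.5424*m^5 + 22.1272*m^4 - 26.2208*m^3 + 32.215*m^2 - 5.8446*m + 1.8734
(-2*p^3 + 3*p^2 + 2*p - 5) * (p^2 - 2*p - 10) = -2*p^5 + 7*p^4 + 16*p^3 - 39*p^2 - 10*p + 50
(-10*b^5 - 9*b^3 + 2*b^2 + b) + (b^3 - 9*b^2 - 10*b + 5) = -10*b^5 - 8*b^3 - 7*b^2 - 9*b + 5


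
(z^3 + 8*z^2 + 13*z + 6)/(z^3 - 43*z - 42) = (z + 1)/(z - 7)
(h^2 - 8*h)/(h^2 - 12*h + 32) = h/(h - 4)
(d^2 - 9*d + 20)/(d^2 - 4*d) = (d - 5)/d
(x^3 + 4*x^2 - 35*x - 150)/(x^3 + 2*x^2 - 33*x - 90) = (x + 5)/(x + 3)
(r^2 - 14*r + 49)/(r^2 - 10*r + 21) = (r - 7)/(r - 3)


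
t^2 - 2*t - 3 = (t - 3)*(t + 1)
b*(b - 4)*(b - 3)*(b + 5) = b^4 - 2*b^3 - 23*b^2 + 60*b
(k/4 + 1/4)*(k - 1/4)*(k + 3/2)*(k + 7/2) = k^4/4 + 23*k^3/16 + 35*k^2/16 + 43*k/64 - 21/64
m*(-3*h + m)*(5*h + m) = -15*h^2*m + 2*h*m^2 + m^3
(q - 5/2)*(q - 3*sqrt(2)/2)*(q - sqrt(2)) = q^3 - 5*sqrt(2)*q^2/2 - 5*q^2/2 + 3*q + 25*sqrt(2)*q/4 - 15/2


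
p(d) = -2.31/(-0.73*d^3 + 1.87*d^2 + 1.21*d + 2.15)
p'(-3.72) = -0.03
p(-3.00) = -0.07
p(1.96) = -0.37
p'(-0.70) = -0.94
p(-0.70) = -0.94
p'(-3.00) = -0.06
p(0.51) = -0.73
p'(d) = -2.31*(2.19*d^2 - 3.74*d - 1.21)/(-0.73*d^3 + 1.87*d^2 + 1.21*d + 2.15)^2 = (-5.0589*d^2 + 8.6394*d + 2.7951)/(-0.73*d^3 + 1.87*d^2 + 1.21*d + 2.15)^2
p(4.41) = 0.12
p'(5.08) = -0.05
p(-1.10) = -0.57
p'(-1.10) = -0.78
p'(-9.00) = -0.00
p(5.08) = 0.06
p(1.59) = -0.39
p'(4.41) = -0.16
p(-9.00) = -0.00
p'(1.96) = 0.01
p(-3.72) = -0.04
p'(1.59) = 0.11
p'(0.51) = 0.59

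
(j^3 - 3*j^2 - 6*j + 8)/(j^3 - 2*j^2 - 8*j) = (j - 1)/j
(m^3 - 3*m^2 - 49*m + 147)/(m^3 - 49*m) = (m - 3)/m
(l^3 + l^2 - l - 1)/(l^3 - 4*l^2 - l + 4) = (l + 1)/(l - 4)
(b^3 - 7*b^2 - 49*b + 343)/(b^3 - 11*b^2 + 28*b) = (b^2 - 49)/(b*(b - 4))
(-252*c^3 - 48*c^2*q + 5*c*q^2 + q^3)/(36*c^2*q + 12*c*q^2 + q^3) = (-7*c + q)/q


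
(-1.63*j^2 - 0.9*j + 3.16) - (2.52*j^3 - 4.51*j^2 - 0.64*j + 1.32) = -2.52*j^3 + 2.88*j^2 - 0.26*j + 1.84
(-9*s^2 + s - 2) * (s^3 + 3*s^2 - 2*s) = -9*s^5 - 26*s^4 + 19*s^3 - 8*s^2 + 4*s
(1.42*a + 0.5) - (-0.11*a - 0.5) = 1.53*a + 1.0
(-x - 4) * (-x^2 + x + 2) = x^3 + 3*x^2 - 6*x - 8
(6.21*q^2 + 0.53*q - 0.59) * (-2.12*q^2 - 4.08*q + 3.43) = -13.1652*q^4 - 26.4604*q^3 + 20.3887*q^2 + 4.2251*q - 2.0237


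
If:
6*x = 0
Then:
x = 0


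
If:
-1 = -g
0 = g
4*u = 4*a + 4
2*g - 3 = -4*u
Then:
No Solution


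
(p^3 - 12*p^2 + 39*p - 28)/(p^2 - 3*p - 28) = (p^2 - 5*p + 4)/(p + 4)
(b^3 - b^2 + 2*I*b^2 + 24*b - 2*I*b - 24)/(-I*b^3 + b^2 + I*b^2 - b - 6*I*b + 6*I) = (I*b^2 - 2*b + 24*I)/(b^2 + I*b + 6)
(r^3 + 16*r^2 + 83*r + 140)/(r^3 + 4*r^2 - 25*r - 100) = (r + 7)/(r - 5)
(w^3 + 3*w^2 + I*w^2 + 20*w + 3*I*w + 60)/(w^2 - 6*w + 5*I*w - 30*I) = (w^2 + w*(3 - 4*I) - 12*I)/(w - 6)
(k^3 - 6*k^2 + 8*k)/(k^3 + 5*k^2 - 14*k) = (k - 4)/(k + 7)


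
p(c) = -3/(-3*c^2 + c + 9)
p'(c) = -3*(6*c - 1)/(-3*c^2 + c + 9)^2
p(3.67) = 0.11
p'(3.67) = -0.08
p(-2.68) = 0.20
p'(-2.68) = 0.22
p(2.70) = 0.29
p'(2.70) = -0.44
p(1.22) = -0.52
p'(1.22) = -0.57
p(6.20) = 0.03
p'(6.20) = -0.01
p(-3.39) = 0.10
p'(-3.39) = 0.08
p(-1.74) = 1.65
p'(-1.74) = 10.33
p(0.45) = -0.34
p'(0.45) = -0.07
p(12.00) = 0.01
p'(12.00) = 0.00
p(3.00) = 0.20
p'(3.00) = -0.23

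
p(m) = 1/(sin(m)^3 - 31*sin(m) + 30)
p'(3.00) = -0.05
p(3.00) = 0.04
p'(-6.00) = 0.06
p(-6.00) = 0.05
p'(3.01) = -0.05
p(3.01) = 0.04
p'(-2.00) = -0.00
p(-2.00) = 0.02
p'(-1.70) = -0.00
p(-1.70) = 0.02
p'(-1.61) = -0.00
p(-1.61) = 0.02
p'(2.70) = -0.10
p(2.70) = 0.06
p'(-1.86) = -0.00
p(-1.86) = 0.02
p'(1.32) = 9.06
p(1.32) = 1.14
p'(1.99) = -1.94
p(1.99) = 0.41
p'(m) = (-3*sin(m)^2*cos(m) + 31*cos(m))/(sin(m)^3 - 31*sin(m) + 30)^2 = (31 - 3*sin(m)^2)*cos(m)/(sin(m)^3 - 31*sin(m) + 30)^2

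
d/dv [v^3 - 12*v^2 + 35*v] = 3*v^2 - 24*v + 35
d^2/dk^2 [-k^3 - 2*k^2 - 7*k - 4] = -6*k - 4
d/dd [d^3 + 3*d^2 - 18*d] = 3*d^2 + 6*d - 18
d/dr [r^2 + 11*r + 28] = 2*r + 11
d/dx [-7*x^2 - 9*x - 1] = -14*x - 9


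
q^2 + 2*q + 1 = (q + 1)^2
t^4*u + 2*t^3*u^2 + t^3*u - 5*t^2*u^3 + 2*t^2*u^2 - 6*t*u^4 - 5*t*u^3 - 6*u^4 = (t - 2*u)*(t + u)*(t + 3*u)*(t*u + u)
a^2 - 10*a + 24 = (a - 6)*(a - 4)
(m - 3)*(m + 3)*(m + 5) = m^3 + 5*m^2 - 9*m - 45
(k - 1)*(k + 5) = k^2 + 4*k - 5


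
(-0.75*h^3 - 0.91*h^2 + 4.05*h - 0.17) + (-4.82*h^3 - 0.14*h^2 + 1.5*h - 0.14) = -5.57*h^3 - 1.05*h^2 + 5.55*h - 0.31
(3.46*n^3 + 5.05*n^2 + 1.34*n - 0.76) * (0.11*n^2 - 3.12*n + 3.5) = 0.3806*n^5 - 10.2397*n^4 - 3.4986*n^3 + 13.4106*n^2 + 7.0612*n - 2.66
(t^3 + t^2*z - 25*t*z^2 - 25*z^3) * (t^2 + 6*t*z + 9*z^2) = t^5 + 7*t^4*z - 10*t^3*z^2 - 166*t^2*z^3 - 375*t*z^4 - 225*z^5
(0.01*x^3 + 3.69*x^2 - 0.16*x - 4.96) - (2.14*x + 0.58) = 0.01*x^3 + 3.69*x^2 - 2.3*x - 5.54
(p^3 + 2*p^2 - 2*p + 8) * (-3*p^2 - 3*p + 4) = -3*p^5 - 9*p^4 + 4*p^3 - 10*p^2 - 32*p + 32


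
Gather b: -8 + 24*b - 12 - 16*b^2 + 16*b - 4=-16*b^2 + 40*b - 24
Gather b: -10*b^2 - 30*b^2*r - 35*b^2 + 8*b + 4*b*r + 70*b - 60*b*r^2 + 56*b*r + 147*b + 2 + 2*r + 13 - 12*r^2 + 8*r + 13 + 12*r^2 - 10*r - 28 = b^2*(-30*r - 45) + b*(-60*r^2 + 60*r + 225)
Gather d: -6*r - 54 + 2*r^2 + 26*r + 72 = 2*r^2 + 20*r + 18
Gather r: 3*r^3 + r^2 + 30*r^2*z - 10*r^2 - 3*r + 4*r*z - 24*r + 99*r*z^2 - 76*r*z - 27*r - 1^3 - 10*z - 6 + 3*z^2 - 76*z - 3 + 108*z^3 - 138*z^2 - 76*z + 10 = 3*r^3 + r^2*(30*z - 9) + r*(99*z^2 - 72*z - 54) + 108*z^3 - 135*z^2 - 162*z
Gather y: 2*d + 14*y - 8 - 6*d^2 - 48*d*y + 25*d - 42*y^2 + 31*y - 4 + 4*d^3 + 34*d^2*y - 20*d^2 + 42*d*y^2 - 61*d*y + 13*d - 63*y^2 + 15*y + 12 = 4*d^3 - 26*d^2 + 40*d + y^2*(42*d - 105) + y*(34*d^2 - 109*d + 60)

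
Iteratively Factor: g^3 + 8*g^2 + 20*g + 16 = (g + 2)*(g^2 + 6*g + 8) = (g + 2)*(g + 4)*(g + 2)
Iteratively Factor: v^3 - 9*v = (v)*(v^2 - 9) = v*(v - 3)*(v + 3)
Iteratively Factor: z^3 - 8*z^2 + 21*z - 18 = (z - 3)*(z^2 - 5*z + 6) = (z - 3)^2*(z - 2)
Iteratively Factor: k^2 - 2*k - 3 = (k + 1)*(k - 3)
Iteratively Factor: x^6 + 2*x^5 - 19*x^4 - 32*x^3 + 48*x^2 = (x - 1)*(x^5 + 3*x^4 - 16*x^3 - 48*x^2) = x*(x - 1)*(x^4 + 3*x^3 - 16*x^2 - 48*x) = x*(x - 1)*(x + 4)*(x^3 - x^2 - 12*x) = x^2*(x - 1)*(x + 4)*(x^2 - x - 12) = x^2*(x - 4)*(x - 1)*(x + 4)*(x + 3)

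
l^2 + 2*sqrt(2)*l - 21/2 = (l - 3*sqrt(2)/2)*(l + 7*sqrt(2)/2)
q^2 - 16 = (q - 4)*(q + 4)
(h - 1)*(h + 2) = h^2 + h - 2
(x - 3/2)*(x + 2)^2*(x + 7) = x^4 + 19*x^3/2 + 31*x^2/2 - 20*x - 42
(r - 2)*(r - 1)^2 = r^3 - 4*r^2 + 5*r - 2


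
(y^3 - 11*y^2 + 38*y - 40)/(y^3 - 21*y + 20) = (y^2 - 7*y + 10)/(y^2 + 4*y - 5)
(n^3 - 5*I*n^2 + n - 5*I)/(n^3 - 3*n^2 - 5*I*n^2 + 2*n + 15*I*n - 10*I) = (n^2 + 1)/(n^2 - 3*n + 2)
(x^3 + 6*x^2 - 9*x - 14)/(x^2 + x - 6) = (x^2 + 8*x + 7)/(x + 3)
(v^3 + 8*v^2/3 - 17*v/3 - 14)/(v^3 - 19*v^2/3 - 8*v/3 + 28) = (v + 3)/(v - 6)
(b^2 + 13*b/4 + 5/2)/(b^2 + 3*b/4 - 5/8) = 2*(b + 2)/(2*b - 1)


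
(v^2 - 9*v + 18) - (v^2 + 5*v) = 18 - 14*v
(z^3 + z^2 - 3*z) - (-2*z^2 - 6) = z^3 + 3*z^2 - 3*z + 6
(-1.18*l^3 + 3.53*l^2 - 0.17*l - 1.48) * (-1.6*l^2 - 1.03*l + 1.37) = 1.888*l^5 - 4.4326*l^4 - 4.9805*l^3 + 7.3792*l^2 + 1.2915*l - 2.0276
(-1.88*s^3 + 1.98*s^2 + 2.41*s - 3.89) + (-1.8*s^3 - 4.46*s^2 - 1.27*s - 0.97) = -3.68*s^3 - 2.48*s^2 + 1.14*s - 4.86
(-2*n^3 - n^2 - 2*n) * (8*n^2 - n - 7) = -16*n^5 - 6*n^4 - n^3 + 9*n^2 + 14*n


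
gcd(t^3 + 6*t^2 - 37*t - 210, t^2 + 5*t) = t + 5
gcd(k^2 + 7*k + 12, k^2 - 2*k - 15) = k + 3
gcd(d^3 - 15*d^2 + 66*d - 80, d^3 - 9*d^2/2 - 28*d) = d - 8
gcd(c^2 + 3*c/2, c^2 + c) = c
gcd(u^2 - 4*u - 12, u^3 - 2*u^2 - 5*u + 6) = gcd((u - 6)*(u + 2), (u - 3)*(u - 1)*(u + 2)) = u + 2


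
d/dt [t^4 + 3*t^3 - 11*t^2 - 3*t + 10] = 4*t^3 + 9*t^2 - 22*t - 3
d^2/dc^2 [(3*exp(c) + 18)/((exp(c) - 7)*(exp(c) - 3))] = 3*(exp(4*c) + 34*exp(3*c) - 306*exp(2*c) + 306*exp(c) + 1701)*exp(c)/(exp(6*c) - 30*exp(5*c) + 363*exp(4*c) - 2260*exp(3*c) + 7623*exp(2*c) - 13230*exp(c) + 9261)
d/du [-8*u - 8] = -8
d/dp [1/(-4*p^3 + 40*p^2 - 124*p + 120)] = (3*p^2 - 20*p + 31)/(4*(p^3 - 10*p^2 + 31*p - 30)^2)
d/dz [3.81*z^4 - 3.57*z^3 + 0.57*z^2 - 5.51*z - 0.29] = 15.24*z^3 - 10.71*z^2 + 1.14*z - 5.51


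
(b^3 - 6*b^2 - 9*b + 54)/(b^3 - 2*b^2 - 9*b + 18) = (b - 6)/(b - 2)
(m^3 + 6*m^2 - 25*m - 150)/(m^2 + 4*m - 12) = (m^2 - 25)/(m - 2)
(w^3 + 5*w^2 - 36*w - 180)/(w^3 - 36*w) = (w + 5)/w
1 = 1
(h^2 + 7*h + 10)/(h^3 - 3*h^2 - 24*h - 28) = (h + 5)/(h^2 - 5*h - 14)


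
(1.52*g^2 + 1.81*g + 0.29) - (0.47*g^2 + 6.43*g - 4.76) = 1.05*g^2 - 4.62*g + 5.05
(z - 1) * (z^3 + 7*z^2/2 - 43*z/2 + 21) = z^4 + 5*z^3/2 - 25*z^2 + 85*z/2 - 21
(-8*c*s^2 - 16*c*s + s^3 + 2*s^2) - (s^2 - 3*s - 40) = -8*c*s^2 - 16*c*s + s^3 + s^2 + 3*s + 40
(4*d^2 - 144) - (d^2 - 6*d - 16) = 3*d^2 + 6*d - 128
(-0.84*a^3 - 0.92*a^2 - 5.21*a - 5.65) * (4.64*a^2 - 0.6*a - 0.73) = -3.8976*a^5 - 3.7648*a^4 - 23.0092*a^3 - 22.4184*a^2 + 7.1933*a + 4.1245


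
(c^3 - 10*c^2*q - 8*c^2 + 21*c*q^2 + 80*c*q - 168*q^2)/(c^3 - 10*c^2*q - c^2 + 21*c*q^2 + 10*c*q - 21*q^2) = (c - 8)/(c - 1)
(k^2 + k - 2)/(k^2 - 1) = (k + 2)/(k + 1)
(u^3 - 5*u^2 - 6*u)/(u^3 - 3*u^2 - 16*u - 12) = u/(u + 2)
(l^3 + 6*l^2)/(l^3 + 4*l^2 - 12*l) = l/(l - 2)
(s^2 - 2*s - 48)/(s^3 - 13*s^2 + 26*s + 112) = (s + 6)/(s^2 - 5*s - 14)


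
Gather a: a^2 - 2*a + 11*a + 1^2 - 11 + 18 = a^2 + 9*a + 8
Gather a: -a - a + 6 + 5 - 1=10 - 2*a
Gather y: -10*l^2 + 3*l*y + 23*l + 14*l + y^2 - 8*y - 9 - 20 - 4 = -10*l^2 + 37*l + y^2 + y*(3*l - 8) - 33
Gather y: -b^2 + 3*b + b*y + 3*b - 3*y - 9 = -b^2 + 6*b + y*(b - 3) - 9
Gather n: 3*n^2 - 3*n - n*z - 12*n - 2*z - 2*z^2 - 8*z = 3*n^2 + n*(-z - 15) - 2*z^2 - 10*z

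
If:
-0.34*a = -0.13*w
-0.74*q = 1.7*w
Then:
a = 0.382352941176471*w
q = -2.2972972972973*w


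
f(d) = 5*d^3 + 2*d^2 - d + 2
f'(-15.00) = 3314.00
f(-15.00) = -16408.00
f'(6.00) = 563.00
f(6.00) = 1148.00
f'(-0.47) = 0.43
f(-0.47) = 2.39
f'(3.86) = 237.93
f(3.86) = 315.50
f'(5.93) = 550.19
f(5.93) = 1109.04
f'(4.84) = 369.74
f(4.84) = 610.91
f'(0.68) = 8.66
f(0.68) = 3.82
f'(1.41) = 34.46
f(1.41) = 18.58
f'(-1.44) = 24.34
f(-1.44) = -7.34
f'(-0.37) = -0.43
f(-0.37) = 2.39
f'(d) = 15*d^2 + 4*d - 1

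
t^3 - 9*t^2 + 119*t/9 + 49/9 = (t - 7)*(t - 7/3)*(t + 1/3)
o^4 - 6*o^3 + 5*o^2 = o^2*(o - 5)*(o - 1)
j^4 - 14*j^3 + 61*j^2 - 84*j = j*(j - 7)*(j - 4)*(j - 3)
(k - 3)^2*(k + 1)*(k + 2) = k^4 - 3*k^3 - 7*k^2 + 15*k + 18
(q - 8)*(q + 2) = q^2 - 6*q - 16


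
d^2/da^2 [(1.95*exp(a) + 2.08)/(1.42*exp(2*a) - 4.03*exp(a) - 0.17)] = (3.93198*exp(4*a) + 27.935518*exp(3*a) - 32.884644*exp(2*a) + 34.453575*exp(a) - 1.368653)*exp(a)/(2.863288*exp(6*a) - 24.378276*exp(5*a) + 68.15787*exp(4*a) - 59.613775*exp(3*a) - 8.159745*exp(2*a) - 0.349401*exp(a) - 0.004913)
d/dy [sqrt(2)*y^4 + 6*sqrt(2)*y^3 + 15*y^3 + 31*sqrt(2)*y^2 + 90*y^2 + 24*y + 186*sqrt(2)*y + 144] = 4*sqrt(2)*y^3 + 18*sqrt(2)*y^2 + 45*y^2 + 62*sqrt(2)*y + 180*y + 24 + 186*sqrt(2)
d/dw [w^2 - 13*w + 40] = 2*w - 13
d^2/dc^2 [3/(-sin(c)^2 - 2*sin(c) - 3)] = 6*(2*sin(c)^4 + 3*sin(c)^3 - 7*sin(c)^2 - 9*sin(c) - 1)/(sin(c)^2 + 2*sin(c) + 3)^3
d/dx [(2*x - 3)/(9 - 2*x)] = 12/(2*x - 9)^2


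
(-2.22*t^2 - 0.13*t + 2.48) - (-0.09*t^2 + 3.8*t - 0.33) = -2.13*t^2 - 3.93*t + 2.81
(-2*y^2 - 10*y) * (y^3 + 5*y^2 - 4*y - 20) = -2*y^5 - 20*y^4 - 42*y^3 + 80*y^2 + 200*y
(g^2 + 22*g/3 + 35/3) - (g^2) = 22*g/3 + 35/3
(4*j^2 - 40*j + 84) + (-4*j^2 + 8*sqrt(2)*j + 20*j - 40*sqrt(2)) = -20*j + 8*sqrt(2)*j - 40*sqrt(2) + 84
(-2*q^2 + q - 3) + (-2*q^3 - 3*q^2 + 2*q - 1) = -2*q^3 - 5*q^2 + 3*q - 4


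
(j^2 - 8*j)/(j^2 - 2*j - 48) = j/(j + 6)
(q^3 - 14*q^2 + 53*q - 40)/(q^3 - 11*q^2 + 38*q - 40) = (q^2 - 9*q + 8)/(q^2 - 6*q + 8)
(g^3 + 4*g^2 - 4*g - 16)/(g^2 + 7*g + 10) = (g^2 + 2*g - 8)/(g + 5)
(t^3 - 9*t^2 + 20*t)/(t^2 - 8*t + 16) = t*(t - 5)/(t - 4)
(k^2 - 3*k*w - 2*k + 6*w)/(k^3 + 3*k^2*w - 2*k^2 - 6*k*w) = (k - 3*w)/(k*(k + 3*w))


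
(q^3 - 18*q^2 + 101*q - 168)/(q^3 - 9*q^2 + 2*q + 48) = (q - 7)/(q + 2)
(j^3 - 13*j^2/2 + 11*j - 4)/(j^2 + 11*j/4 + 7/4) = 2*(2*j^3 - 13*j^2 + 22*j - 8)/(4*j^2 + 11*j + 7)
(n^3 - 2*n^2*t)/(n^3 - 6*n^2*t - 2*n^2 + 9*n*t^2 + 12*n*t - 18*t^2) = n^2*(n - 2*t)/(n^3 - 6*n^2*t - 2*n^2 + 9*n*t^2 + 12*n*t - 18*t^2)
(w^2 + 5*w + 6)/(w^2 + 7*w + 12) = (w + 2)/(w + 4)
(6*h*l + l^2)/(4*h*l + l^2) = (6*h + l)/(4*h + l)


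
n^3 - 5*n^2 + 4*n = n*(n - 4)*(n - 1)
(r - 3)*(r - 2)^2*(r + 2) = r^4 - 5*r^3 + 2*r^2 + 20*r - 24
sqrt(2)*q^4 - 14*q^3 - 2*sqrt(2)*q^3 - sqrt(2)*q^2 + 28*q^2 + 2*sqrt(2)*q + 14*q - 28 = (q - 2)*(q - 1)*(q - 7*sqrt(2))*(sqrt(2)*q + sqrt(2))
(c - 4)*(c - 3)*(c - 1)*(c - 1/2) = c^4 - 17*c^3/2 + 23*c^2 - 43*c/2 + 6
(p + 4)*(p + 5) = p^2 + 9*p + 20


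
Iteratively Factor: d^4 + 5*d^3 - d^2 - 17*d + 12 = (d + 4)*(d^3 + d^2 - 5*d + 3) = (d - 1)*(d + 4)*(d^2 + 2*d - 3) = (d - 1)^2*(d + 4)*(d + 3)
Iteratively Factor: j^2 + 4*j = (j)*(j + 4)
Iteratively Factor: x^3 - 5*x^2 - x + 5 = (x - 5)*(x^2 - 1) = (x - 5)*(x - 1)*(x + 1)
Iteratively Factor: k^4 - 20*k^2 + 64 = (k - 4)*(k^3 + 4*k^2 - 4*k - 16) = (k - 4)*(k + 4)*(k^2 - 4) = (k - 4)*(k + 2)*(k + 4)*(k - 2)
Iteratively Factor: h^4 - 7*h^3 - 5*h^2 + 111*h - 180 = (h - 3)*(h^3 - 4*h^2 - 17*h + 60) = (h - 5)*(h - 3)*(h^2 + h - 12) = (h - 5)*(h - 3)*(h + 4)*(h - 3)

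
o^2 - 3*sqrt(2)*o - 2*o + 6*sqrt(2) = (o - 2)*(o - 3*sqrt(2))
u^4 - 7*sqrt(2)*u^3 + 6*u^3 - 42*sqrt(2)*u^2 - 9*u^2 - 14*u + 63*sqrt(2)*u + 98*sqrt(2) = (u - 2)*(u + 1)*(u + 7)*(u - 7*sqrt(2))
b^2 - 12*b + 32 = (b - 8)*(b - 4)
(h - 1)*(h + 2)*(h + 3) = h^3 + 4*h^2 + h - 6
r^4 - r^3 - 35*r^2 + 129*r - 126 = (r - 3)^2*(r - 2)*(r + 7)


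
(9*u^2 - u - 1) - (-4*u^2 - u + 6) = 13*u^2 - 7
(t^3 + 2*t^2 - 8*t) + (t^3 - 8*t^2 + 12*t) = 2*t^3 - 6*t^2 + 4*t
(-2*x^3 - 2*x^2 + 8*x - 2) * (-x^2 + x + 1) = 2*x^5 - 12*x^3 + 8*x^2 + 6*x - 2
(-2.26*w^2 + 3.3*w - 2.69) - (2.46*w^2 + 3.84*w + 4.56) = -4.72*w^2 - 0.54*w - 7.25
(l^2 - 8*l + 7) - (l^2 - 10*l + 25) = 2*l - 18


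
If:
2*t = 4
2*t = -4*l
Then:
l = -1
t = 2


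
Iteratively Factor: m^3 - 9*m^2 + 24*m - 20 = (m - 2)*(m^2 - 7*m + 10) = (m - 5)*(m - 2)*(m - 2)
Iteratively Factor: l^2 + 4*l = (l)*(l + 4)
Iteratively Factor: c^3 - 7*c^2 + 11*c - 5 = (c - 1)*(c^2 - 6*c + 5) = (c - 5)*(c - 1)*(c - 1)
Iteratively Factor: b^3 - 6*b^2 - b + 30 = (b - 5)*(b^2 - b - 6) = (b - 5)*(b + 2)*(b - 3)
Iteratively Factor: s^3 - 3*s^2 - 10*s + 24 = (s - 4)*(s^2 + s - 6) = (s - 4)*(s - 2)*(s + 3)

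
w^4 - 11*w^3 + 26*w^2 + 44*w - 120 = (w - 6)*(w - 5)*(w - 2)*(w + 2)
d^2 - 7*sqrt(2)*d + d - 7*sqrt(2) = (d + 1)*(d - 7*sqrt(2))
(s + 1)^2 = s^2 + 2*s + 1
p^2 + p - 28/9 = (p - 4/3)*(p + 7/3)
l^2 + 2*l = l*(l + 2)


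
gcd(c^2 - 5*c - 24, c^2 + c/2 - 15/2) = c + 3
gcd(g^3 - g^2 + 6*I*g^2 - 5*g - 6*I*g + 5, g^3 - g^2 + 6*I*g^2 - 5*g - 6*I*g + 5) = g^3 + g^2*(-1 + 6*I) + g*(-5 - 6*I) + 5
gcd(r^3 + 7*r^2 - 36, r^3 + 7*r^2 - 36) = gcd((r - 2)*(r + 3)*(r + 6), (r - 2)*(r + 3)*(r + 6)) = r^3 + 7*r^2 - 36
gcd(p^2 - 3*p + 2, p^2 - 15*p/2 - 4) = 1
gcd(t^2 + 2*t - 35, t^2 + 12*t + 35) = t + 7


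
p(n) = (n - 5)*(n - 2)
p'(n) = 2*n - 7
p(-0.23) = 11.66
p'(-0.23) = -7.46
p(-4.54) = 62.39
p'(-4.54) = -16.08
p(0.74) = 5.37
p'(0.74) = -5.52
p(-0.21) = 11.51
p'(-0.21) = -7.42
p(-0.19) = 11.37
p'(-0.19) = -7.38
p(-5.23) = 73.96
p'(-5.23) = -17.46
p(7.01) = 10.07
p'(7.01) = 7.02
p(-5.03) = 70.51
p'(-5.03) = -17.06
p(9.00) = 28.00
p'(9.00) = 11.00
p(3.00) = -2.00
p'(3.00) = -1.00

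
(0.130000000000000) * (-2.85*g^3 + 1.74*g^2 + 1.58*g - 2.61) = -0.3705*g^3 + 0.2262*g^2 + 0.2054*g - 0.3393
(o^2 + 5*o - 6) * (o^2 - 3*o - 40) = o^4 + 2*o^3 - 61*o^2 - 182*o + 240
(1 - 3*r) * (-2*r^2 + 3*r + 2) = 6*r^3 - 11*r^2 - 3*r + 2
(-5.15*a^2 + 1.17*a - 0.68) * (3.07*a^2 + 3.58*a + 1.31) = -15.8105*a^4 - 14.8451*a^3 - 4.6455*a^2 - 0.9017*a - 0.8908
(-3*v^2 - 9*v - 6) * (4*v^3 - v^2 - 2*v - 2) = -12*v^5 - 33*v^4 - 9*v^3 + 30*v^2 + 30*v + 12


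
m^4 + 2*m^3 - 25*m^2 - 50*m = m*(m - 5)*(m + 2)*(m + 5)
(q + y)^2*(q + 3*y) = q^3 + 5*q^2*y + 7*q*y^2 + 3*y^3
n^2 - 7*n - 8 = (n - 8)*(n + 1)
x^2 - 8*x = x*(x - 8)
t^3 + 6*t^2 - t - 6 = (t - 1)*(t + 1)*(t + 6)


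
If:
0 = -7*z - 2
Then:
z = -2/7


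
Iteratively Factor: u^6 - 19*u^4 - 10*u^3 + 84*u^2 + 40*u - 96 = (u - 1)*(u^5 + u^4 - 18*u^3 - 28*u^2 + 56*u + 96) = (u - 2)*(u - 1)*(u^4 + 3*u^3 - 12*u^2 - 52*u - 48) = (u - 2)*(u - 1)*(u + 2)*(u^3 + u^2 - 14*u - 24) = (u - 4)*(u - 2)*(u - 1)*(u + 2)*(u^2 + 5*u + 6) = (u - 4)*(u - 2)*(u - 1)*(u + 2)*(u + 3)*(u + 2)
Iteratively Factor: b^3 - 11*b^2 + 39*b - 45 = (b - 3)*(b^2 - 8*b + 15) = (b - 3)^2*(b - 5)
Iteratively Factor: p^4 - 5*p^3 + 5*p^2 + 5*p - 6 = (p - 2)*(p^3 - 3*p^2 - p + 3) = (p - 2)*(p + 1)*(p^2 - 4*p + 3) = (p - 2)*(p - 1)*(p + 1)*(p - 3)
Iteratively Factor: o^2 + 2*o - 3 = (o + 3)*(o - 1)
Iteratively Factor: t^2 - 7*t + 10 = (t - 2)*(t - 5)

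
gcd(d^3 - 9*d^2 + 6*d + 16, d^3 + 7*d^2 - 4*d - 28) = d - 2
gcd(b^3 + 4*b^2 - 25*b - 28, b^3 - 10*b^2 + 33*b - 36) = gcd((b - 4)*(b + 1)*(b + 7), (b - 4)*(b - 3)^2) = b - 4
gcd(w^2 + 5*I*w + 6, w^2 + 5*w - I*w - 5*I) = w - I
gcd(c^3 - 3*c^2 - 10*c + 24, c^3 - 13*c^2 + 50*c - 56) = c^2 - 6*c + 8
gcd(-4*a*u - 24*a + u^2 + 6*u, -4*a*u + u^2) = -4*a + u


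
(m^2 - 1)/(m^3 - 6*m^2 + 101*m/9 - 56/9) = 9*(m + 1)/(9*m^2 - 45*m + 56)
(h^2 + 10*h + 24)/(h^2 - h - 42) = (h + 4)/(h - 7)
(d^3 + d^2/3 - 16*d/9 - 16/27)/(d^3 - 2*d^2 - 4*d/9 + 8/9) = (27*d^3 + 9*d^2 - 48*d - 16)/(3*(9*d^3 - 18*d^2 - 4*d + 8))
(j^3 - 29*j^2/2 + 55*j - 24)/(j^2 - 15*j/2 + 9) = (2*j^2 - 17*j + 8)/(2*j - 3)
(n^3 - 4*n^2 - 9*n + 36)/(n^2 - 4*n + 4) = (n^3 - 4*n^2 - 9*n + 36)/(n^2 - 4*n + 4)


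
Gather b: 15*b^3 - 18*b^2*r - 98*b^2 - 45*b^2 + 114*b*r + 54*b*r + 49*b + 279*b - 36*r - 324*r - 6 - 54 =15*b^3 + b^2*(-18*r - 143) + b*(168*r + 328) - 360*r - 60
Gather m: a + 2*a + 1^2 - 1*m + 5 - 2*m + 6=3*a - 3*m + 12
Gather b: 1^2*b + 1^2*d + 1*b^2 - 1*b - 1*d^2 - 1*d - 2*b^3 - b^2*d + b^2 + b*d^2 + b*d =-2*b^3 + b^2*(2 - d) + b*(d^2 + d) - d^2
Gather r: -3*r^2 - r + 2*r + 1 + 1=-3*r^2 + r + 2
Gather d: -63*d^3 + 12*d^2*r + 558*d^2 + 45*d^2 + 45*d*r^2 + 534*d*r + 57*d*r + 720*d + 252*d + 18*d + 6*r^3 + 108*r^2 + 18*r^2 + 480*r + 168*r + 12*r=-63*d^3 + d^2*(12*r + 603) + d*(45*r^2 + 591*r + 990) + 6*r^3 + 126*r^2 + 660*r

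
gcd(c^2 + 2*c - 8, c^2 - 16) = c + 4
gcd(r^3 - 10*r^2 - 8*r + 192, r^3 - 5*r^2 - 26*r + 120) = r - 6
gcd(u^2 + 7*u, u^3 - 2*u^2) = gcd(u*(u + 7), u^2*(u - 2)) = u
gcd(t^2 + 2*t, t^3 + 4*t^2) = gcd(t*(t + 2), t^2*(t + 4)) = t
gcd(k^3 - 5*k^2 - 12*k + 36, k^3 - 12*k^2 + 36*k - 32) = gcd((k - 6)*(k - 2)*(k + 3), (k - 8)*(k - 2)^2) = k - 2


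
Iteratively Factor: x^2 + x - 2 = (x - 1)*(x + 2)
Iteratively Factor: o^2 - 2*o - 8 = (o + 2)*(o - 4)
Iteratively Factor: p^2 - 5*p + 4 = (p - 1)*(p - 4)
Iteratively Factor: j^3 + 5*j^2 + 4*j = (j + 1)*(j^2 + 4*j) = j*(j + 1)*(j + 4)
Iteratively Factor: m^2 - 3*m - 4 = (m + 1)*(m - 4)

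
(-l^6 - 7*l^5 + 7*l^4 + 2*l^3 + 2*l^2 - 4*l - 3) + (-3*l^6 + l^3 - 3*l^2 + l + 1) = -4*l^6 - 7*l^5 + 7*l^4 + 3*l^3 - l^2 - 3*l - 2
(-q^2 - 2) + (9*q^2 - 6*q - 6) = 8*q^2 - 6*q - 8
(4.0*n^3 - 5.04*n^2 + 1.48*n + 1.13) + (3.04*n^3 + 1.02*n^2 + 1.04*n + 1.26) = 7.04*n^3 - 4.02*n^2 + 2.52*n + 2.39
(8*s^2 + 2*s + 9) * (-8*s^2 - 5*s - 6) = -64*s^4 - 56*s^3 - 130*s^2 - 57*s - 54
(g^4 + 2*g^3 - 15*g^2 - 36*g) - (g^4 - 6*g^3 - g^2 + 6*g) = 8*g^3 - 14*g^2 - 42*g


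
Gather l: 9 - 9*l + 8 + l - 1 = 16 - 8*l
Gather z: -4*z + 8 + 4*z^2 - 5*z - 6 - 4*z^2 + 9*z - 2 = 0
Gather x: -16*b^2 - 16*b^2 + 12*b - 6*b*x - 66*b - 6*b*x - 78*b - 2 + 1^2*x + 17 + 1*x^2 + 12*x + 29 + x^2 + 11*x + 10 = -32*b^2 - 132*b + 2*x^2 + x*(24 - 12*b) + 54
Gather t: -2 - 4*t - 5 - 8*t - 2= -12*t - 9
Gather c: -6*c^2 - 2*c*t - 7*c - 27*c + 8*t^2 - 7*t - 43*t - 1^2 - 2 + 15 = -6*c^2 + c*(-2*t - 34) + 8*t^2 - 50*t + 12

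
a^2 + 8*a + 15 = (a + 3)*(a + 5)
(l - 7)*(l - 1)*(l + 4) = l^3 - 4*l^2 - 25*l + 28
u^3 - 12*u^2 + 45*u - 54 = (u - 6)*(u - 3)^2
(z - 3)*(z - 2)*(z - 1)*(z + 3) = z^4 - 3*z^3 - 7*z^2 + 27*z - 18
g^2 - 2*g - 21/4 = (g - 7/2)*(g + 3/2)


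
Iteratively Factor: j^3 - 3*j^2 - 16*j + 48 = (j - 4)*(j^2 + j - 12) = (j - 4)*(j + 4)*(j - 3)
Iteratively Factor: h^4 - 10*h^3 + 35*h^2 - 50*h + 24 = (h - 1)*(h^3 - 9*h^2 + 26*h - 24) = (h - 2)*(h - 1)*(h^2 - 7*h + 12) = (h - 4)*(h - 2)*(h - 1)*(h - 3)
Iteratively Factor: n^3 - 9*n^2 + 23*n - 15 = (n - 1)*(n^2 - 8*n + 15) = (n - 5)*(n - 1)*(n - 3)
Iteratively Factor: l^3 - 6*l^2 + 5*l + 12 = (l - 4)*(l^2 - 2*l - 3) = (l - 4)*(l - 3)*(l + 1)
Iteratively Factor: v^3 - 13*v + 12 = (v + 4)*(v^2 - 4*v + 3) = (v - 3)*(v + 4)*(v - 1)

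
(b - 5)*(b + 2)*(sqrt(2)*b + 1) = sqrt(2)*b^3 - 3*sqrt(2)*b^2 + b^2 - 10*sqrt(2)*b - 3*b - 10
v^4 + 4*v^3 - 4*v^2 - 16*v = v*(v - 2)*(v + 2)*(v + 4)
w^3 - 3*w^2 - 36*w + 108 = (w - 6)*(w - 3)*(w + 6)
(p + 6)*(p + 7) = p^2 + 13*p + 42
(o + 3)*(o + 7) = o^2 + 10*o + 21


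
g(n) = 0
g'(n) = 0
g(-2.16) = 0.00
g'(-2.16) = 0.00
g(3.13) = 0.00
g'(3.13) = 0.00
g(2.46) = 0.00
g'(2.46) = 0.00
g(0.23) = 0.00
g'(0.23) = 0.00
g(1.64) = 0.00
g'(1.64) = 0.00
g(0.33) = 0.00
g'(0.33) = 0.00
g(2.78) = 0.00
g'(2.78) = 0.00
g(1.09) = 0.00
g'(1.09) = 0.00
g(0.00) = 0.00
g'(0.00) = 0.00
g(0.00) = 0.00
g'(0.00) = 0.00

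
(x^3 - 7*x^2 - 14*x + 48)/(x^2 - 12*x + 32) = (x^2 + x - 6)/(x - 4)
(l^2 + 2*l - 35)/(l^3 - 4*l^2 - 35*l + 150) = (l + 7)/(l^2 + l - 30)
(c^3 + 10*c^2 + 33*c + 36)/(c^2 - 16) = (c^2 + 6*c + 9)/(c - 4)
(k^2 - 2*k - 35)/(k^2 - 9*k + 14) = (k + 5)/(k - 2)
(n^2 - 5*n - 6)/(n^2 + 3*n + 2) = (n - 6)/(n + 2)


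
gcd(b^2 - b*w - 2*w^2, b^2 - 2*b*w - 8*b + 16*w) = -b + 2*w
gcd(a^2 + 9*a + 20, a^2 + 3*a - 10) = a + 5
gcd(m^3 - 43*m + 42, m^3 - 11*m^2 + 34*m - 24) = m^2 - 7*m + 6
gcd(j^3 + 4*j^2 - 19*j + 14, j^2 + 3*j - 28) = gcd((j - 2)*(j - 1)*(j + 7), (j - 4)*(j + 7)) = j + 7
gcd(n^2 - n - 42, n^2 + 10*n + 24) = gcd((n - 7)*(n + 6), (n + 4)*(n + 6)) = n + 6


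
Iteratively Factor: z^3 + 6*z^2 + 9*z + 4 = (z + 4)*(z^2 + 2*z + 1) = (z + 1)*(z + 4)*(z + 1)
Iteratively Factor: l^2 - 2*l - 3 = (l - 3)*(l + 1)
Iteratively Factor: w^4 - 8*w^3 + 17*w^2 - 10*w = (w)*(w^3 - 8*w^2 + 17*w - 10) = w*(w - 5)*(w^2 - 3*w + 2) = w*(w - 5)*(w - 2)*(w - 1)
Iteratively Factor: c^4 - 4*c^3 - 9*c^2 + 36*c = (c + 3)*(c^3 - 7*c^2 + 12*c) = (c - 4)*(c + 3)*(c^2 - 3*c) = (c - 4)*(c - 3)*(c + 3)*(c)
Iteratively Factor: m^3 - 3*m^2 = (m - 3)*(m^2) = m*(m - 3)*(m)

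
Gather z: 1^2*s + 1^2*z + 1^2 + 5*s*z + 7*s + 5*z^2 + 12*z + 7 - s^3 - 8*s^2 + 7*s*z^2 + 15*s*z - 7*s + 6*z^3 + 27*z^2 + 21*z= -s^3 - 8*s^2 + s + 6*z^3 + z^2*(7*s + 32) + z*(20*s + 34) + 8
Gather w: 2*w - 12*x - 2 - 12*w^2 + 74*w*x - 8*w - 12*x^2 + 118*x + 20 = -12*w^2 + w*(74*x - 6) - 12*x^2 + 106*x + 18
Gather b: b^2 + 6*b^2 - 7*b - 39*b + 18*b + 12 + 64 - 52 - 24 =7*b^2 - 28*b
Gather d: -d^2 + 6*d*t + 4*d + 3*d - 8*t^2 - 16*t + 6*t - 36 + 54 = -d^2 + d*(6*t + 7) - 8*t^2 - 10*t + 18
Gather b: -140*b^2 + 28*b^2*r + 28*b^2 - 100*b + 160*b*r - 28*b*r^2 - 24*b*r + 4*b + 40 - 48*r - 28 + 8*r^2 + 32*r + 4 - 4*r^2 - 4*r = b^2*(28*r - 112) + b*(-28*r^2 + 136*r - 96) + 4*r^2 - 20*r + 16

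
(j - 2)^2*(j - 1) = j^3 - 5*j^2 + 8*j - 4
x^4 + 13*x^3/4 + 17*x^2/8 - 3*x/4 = x*(x - 1/4)*(x + 3/2)*(x + 2)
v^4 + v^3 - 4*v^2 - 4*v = v*(v - 2)*(v + 1)*(v + 2)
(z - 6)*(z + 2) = z^2 - 4*z - 12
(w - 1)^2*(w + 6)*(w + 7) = w^4 + 11*w^3 + 17*w^2 - 71*w + 42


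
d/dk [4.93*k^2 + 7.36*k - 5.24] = 9.86*k + 7.36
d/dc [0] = 0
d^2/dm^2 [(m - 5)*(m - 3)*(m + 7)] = 6*m - 2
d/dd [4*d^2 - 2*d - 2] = 8*d - 2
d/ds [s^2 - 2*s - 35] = 2*s - 2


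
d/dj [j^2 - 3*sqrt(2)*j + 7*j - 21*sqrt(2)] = 2*j - 3*sqrt(2) + 7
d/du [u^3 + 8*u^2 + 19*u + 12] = 3*u^2 + 16*u + 19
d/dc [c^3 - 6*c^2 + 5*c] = 3*c^2 - 12*c + 5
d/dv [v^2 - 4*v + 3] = 2*v - 4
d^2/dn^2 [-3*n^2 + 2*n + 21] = -6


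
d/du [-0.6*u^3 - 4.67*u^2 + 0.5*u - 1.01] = -1.8*u^2 - 9.34*u + 0.5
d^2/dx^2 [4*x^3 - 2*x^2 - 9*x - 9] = 24*x - 4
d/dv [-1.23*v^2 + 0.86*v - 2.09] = 0.86 - 2.46*v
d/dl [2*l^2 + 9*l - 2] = 4*l + 9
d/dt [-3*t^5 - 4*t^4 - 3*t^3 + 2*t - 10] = -15*t^4 - 16*t^3 - 9*t^2 + 2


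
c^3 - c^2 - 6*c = c*(c - 3)*(c + 2)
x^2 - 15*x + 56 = (x - 8)*(x - 7)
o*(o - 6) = o^2 - 6*o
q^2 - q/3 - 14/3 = (q - 7/3)*(q + 2)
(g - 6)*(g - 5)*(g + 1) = g^3 - 10*g^2 + 19*g + 30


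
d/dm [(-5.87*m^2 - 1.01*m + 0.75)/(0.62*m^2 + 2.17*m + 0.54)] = (-12.1117*m^2 - 7.2696*m - 2.1729)/(0.3844*m^4 + 2.6908*m^3 + 5.3785*m^2 + 2.3436*m + 0.2916)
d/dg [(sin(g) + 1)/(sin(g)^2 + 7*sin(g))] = (-2*sin(g) + cos(g)^2 - 8)*cos(g)/((sin(g) + 7)^2*sin(g)^2)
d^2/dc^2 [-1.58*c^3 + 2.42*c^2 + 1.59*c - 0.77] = 4.84 - 9.48*c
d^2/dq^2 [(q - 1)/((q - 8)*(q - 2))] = 2*(q^3 - 3*q^2 - 18*q + 76)/(q^6 - 30*q^5 + 348*q^4 - 1960*q^3 + 5568*q^2 - 7680*q + 4096)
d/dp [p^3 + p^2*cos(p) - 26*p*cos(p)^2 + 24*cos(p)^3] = -p^2*sin(p) + 3*p^2 + 26*p*sin(2*p) + 2*p*cos(p) - 72*sin(p)*cos(p)^2 - 26*cos(p)^2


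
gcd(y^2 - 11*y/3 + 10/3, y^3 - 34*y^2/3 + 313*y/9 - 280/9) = y - 5/3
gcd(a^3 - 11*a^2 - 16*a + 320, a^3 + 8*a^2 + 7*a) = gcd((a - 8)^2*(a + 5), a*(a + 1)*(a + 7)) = 1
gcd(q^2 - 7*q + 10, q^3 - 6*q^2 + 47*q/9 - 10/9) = q - 5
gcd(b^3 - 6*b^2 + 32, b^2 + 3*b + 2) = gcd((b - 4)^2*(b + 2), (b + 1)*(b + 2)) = b + 2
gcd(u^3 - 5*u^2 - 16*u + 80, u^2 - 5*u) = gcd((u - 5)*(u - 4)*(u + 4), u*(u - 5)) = u - 5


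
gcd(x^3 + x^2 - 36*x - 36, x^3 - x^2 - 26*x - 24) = x^2 - 5*x - 6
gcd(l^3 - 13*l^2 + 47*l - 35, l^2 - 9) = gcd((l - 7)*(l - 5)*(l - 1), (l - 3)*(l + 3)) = 1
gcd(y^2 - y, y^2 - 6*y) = y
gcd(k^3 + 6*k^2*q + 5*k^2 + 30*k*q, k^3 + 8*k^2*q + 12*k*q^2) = k^2 + 6*k*q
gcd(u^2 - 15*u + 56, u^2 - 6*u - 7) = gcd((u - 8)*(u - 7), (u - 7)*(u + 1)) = u - 7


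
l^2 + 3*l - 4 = (l - 1)*(l + 4)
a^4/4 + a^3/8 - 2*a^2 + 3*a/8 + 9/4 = (a/4 + 1/4)*(a - 2)*(a - 3/2)*(a + 3)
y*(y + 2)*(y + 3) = y^3 + 5*y^2 + 6*y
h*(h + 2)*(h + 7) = h^3 + 9*h^2 + 14*h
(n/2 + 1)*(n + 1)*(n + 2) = n^3/2 + 5*n^2/2 + 4*n + 2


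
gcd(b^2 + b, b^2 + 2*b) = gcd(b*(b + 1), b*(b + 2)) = b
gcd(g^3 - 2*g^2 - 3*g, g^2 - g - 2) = g + 1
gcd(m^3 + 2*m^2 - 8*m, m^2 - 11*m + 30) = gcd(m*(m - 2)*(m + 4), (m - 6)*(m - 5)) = 1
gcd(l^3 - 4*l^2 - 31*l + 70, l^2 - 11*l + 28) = l - 7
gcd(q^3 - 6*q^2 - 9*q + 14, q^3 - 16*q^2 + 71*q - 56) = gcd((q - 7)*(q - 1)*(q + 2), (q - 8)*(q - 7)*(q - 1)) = q^2 - 8*q + 7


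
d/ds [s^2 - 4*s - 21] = 2*s - 4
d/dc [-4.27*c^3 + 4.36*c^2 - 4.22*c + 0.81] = -12.81*c^2 + 8.72*c - 4.22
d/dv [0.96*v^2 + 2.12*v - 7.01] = 1.92*v + 2.12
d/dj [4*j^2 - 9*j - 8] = 8*j - 9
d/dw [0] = 0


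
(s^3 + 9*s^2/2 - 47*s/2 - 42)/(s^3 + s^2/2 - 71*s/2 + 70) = (2*s + 3)/(2*s - 5)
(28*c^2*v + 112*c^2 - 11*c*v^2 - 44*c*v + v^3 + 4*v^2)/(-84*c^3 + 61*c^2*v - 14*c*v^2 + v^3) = (v + 4)/(-3*c + v)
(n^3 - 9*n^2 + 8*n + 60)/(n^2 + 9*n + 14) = (n^2 - 11*n + 30)/(n + 7)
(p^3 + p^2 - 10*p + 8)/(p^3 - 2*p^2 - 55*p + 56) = (p^2 + 2*p - 8)/(p^2 - p - 56)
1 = 1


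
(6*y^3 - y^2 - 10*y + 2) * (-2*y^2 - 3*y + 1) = -12*y^5 - 16*y^4 + 29*y^3 + 25*y^2 - 16*y + 2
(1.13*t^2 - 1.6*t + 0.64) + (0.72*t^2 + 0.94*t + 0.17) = 1.85*t^2 - 0.66*t + 0.81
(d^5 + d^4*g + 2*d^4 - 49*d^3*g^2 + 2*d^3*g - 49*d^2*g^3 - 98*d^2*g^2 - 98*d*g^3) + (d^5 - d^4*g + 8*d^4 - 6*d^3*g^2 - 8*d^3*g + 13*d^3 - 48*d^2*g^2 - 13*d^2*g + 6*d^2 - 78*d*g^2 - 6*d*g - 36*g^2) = 2*d^5 + 10*d^4 - 55*d^3*g^2 - 6*d^3*g + 13*d^3 - 49*d^2*g^3 - 146*d^2*g^2 - 13*d^2*g + 6*d^2 - 98*d*g^3 - 78*d*g^2 - 6*d*g - 36*g^2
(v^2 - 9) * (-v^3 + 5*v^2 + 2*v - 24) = -v^5 + 5*v^4 + 11*v^3 - 69*v^2 - 18*v + 216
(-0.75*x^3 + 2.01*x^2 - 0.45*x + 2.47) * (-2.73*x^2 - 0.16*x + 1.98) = 2.0475*x^5 - 5.3673*x^4 - 0.5781*x^3 - 2.6913*x^2 - 1.2862*x + 4.8906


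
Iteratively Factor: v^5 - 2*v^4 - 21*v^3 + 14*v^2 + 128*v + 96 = (v + 1)*(v^4 - 3*v^3 - 18*v^2 + 32*v + 96) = (v + 1)*(v + 3)*(v^3 - 6*v^2 + 32) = (v + 1)*(v + 2)*(v + 3)*(v^2 - 8*v + 16) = (v - 4)*(v + 1)*(v + 2)*(v + 3)*(v - 4)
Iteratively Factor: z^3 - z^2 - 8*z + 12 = (z - 2)*(z^2 + z - 6) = (z - 2)^2*(z + 3)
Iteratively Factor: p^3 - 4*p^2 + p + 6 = (p - 3)*(p^2 - p - 2) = (p - 3)*(p - 2)*(p + 1)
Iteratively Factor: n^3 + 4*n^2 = (n + 4)*(n^2) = n*(n + 4)*(n)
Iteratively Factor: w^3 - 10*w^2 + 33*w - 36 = (w - 4)*(w^2 - 6*w + 9) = (w - 4)*(w - 3)*(w - 3)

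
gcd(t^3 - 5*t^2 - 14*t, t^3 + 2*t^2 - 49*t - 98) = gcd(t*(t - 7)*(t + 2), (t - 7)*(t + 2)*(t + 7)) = t^2 - 5*t - 14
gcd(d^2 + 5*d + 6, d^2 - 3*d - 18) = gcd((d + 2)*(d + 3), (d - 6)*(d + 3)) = d + 3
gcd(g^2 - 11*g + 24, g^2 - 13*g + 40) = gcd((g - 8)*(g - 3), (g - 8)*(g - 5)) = g - 8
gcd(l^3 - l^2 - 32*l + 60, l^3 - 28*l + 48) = l^2 + 4*l - 12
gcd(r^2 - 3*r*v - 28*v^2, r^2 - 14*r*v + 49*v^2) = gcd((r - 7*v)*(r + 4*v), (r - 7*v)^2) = r - 7*v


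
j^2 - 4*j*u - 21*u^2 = (j - 7*u)*(j + 3*u)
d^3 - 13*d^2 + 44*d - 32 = (d - 8)*(d - 4)*(d - 1)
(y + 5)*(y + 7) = y^2 + 12*y + 35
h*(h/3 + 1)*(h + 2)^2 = h^4/3 + 7*h^3/3 + 16*h^2/3 + 4*h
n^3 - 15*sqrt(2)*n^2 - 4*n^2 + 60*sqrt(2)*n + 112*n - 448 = (n - 4)*(n - 8*sqrt(2))*(n - 7*sqrt(2))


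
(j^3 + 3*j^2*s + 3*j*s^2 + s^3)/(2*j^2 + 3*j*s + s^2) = (j^2 + 2*j*s + s^2)/(2*j + s)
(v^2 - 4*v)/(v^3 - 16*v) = 1/(v + 4)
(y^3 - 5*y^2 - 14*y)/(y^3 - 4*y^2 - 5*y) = (-y^2 + 5*y + 14)/(-y^2 + 4*y + 5)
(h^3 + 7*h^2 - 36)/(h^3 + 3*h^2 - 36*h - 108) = (h - 2)/(h - 6)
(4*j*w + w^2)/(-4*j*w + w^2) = (4*j + w)/(-4*j + w)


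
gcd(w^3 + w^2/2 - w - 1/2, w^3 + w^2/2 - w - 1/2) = w^3 + w^2/2 - w - 1/2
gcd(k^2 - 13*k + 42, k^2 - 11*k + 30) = k - 6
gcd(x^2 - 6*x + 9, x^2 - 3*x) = x - 3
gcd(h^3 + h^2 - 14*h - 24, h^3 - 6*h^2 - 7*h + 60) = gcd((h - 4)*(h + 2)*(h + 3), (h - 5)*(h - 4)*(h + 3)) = h^2 - h - 12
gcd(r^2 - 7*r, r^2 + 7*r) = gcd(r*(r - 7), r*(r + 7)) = r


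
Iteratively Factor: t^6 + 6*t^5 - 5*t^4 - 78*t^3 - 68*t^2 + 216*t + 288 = (t + 2)*(t^5 + 4*t^4 - 13*t^3 - 52*t^2 + 36*t + 144) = (t - 3)*(t + 2)*(t^4 + 7*t^3 + 8*t^2 - 28*t - 48) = (t - 3)*(t - 2)*(t + 2)*(t^3 + 9*t^2 + 26*t + 24) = (t - 3)*(t - 2)*(t + 2)^2*(t^2 + 7*t + 12) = (t - 3)*(t - 2)*(t + 2)^2*(t + 4)*(t + 3)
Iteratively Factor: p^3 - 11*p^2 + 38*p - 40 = (p - 2)*(p^2 - 9*p + 20) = (p - 4)*(p - 2)*(p - 5)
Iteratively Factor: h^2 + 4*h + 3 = (h + 1)*(h + 3)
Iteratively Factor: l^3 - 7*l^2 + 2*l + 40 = (l - 4)*(l^2 - 3*l - 10) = (l - 5)*(l - 4)*(l + 2)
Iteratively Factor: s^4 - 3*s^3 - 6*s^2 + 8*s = (s)*(s^3 - 3*s^2 - 6*s + 8) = s*(s - 1)*(s^2 - 2*s - 8) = s*(s - 1)*(s + 2)*(s - 4)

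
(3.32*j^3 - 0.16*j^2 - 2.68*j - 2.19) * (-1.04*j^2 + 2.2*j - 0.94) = -3.4528*j^5 + 7.4704*j^4 - 0.685599999999999*j^3 - 3.468*j^2 - 2.2988*j + 2.0586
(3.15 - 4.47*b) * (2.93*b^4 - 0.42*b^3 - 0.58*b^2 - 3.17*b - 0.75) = -13.0971*b^5 + 11.1069*b^4 + 1.2696*b^3 + 12.3429*b^2 - 6.633*b - 2.3625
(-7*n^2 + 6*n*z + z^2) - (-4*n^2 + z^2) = -3*n^2 + 6*n*z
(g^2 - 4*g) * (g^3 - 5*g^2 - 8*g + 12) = g^5 - 9*g^4 + 12*g^3 + 44*g^2 - 48*g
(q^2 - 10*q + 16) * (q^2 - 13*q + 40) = q^4 - 23*q^3 + 186*q^2 - 608*q + 640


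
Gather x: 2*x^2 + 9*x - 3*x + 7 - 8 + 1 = 2*x^2 + 6*x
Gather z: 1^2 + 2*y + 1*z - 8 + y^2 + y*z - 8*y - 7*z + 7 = y^2 - 6*y + z*(y - 6)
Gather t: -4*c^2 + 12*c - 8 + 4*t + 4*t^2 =-4*c^2 + 12*c + 4*t^2 + 4*t - 8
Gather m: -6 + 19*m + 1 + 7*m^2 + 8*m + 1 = 7*m^2 + 27*m - 4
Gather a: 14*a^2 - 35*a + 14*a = 14*a^2 - 21*a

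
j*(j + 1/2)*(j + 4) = j^3 + 9*j^2/2 + 2*j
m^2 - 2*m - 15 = (m - 5)*(m + 3)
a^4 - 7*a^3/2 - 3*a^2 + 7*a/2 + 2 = (a - 4)*(a - 1)*(a + 1/2)*(a + 1)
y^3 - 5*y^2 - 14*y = y*(y - 7)*(y + 2)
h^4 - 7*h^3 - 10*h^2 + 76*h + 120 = (h - 6)*(h - 5)*(h + 2)^2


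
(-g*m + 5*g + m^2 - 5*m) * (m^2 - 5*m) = -g*m^3 + 10*g*m^2 - 25*g*m + m^4 - 10*m^3 + 25*m^2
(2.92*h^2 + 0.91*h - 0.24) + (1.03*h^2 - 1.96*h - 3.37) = 3.95*h^2 - 1.05*h - 3.61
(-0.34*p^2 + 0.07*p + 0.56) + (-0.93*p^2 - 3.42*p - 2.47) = -1.27*p^2 - 3.35*p - 1.91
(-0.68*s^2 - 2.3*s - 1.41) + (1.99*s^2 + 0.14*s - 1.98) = 1.31*s^2 - 2.16*s - 3.39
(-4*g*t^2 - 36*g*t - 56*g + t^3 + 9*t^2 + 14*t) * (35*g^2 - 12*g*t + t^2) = -140*g^3*t^2 - 1260*g^3*t - 1960*g^3 + 83*g^2*t^3 + 747*g^2*t^2 + 1162*g^2*t - 16*g*t^4 - 144*g*t^3 - 224*g*t^2 + t^5 + 9*t^4 + 14*t^3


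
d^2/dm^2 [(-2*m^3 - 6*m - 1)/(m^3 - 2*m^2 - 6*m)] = 4*(-2*m^6 - 27*m^5 + 15*m^4 - 58*m^3 + 3*m^2 - 18*m - 18)/(m^3*(m^6 - 6*m^5 - 6*m^4 + 64*m^3 + 36*m^2 - 216*m - 216))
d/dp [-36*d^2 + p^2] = 2*p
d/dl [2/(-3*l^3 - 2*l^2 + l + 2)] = 2*(9*l^2 + 4*l - 1)/(3*l^3 + 2*l^2 - l - 2)^2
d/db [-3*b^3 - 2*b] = -9*b^2 - 2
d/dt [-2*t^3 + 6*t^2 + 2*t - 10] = -6*t^2 + 12*t + 2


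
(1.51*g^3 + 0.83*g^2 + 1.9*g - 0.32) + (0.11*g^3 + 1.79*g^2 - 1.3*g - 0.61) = 1.62*g^3 + 2.62*g^2 + 0.6*g - 0.93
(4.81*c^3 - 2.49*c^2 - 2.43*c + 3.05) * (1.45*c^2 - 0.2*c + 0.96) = 6.9745*c^5 - 4.5725*c^4 + 1.5921*c^3 + 2.5181*c^2 - 2.9428*c + 2.928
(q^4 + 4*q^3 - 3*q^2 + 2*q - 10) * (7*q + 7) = 7*q^5 + 35*q^4 + 7*q^3 - 7*q^2 - 56*q - 70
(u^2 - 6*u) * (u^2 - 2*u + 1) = u^4 - 8*u^3 + 13*u^2 - 6*u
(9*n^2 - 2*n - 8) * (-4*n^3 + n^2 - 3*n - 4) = -36*n^5 + 17*n^4 + 3*n^3 - 38*n^2 + 32*n + 32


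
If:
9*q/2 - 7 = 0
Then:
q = 14/9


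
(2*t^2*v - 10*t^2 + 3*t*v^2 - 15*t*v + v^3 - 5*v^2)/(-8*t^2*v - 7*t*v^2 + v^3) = (-2*t*v + 10*t - v^2 + 5*v)/(v*(8*t - v))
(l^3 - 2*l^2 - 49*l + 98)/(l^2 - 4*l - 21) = (l^2 + 5*l - 14)/(l + 3)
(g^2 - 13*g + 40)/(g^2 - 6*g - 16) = (g - 5)/(g + 2)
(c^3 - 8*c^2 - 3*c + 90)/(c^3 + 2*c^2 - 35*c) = (c^2 - 3*c - 18)/(c*(c + 7))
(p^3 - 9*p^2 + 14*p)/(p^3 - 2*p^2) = (p - 7)/p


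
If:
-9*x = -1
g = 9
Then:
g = 9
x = 1/9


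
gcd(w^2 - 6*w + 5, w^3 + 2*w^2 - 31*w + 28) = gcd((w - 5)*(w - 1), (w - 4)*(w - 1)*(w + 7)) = w - 1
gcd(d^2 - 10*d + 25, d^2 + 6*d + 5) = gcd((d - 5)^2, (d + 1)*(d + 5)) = 1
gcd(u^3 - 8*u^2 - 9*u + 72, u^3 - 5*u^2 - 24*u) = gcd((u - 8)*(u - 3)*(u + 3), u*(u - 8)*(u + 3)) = u^2 - 5*u - 24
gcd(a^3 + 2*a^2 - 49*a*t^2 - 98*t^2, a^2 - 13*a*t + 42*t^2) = -a + 7*t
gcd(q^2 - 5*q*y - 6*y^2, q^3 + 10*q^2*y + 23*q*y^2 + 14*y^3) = q + y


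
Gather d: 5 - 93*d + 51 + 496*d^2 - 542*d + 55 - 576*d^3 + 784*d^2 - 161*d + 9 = -576*d^3 + 1280*d^2 - 796*d + 120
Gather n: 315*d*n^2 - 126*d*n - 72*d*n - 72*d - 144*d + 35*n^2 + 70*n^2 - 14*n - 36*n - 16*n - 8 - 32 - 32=-216*d + n^2*(315*d + 105) + n*(-198*d - 66) - 72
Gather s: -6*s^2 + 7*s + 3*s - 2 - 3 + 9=-6*s^2 + 10*s + 4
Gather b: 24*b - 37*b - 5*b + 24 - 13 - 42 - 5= -18*b - 36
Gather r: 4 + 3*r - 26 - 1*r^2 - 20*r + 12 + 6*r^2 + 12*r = 5*r^2 - 5*r - 10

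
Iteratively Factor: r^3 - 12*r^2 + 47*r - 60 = (r - 5)*(r^2 - 7*r + 12) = (r - 5)*(r - 3)*(r - 4)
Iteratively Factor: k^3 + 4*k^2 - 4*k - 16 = (k + 4)*(k^2 - 4) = (k - 2)*(k + 4)*(k + 2)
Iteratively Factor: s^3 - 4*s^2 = (s - 4)*(s^2) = s*(s - 4)*(s)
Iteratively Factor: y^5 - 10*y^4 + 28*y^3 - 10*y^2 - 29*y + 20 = (y - 4)*(y^4 - 6*y^3 + 4*y^2 + 6*y - 5) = (y - 4)*(y + 1)*(y^3 - 7*y^2 + 11*y - 5) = (y - 4)*(y - 1)*(y + 1)*(y^2 - 6*y + 5) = (y - 5)*(y - 4)*(y - 1)*(y + 1)*(y - 1)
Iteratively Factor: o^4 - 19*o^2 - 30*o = (o - 5)*(o^3 + 5*o^2 + 6*o) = (o - 5)*(o + 3)*(o^2 + 2*o) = o*(o - 5)*(o + 3)*(o + 2)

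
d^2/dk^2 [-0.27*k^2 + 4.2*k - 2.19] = -0.540000000000000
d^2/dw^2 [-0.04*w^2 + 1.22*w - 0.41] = -0.0800000000000000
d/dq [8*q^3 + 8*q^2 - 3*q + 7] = 24*q^2 + 16*q - 3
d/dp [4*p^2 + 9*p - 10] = 8*p + 9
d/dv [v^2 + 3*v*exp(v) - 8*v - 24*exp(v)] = 3*v*exp(v) + 2*v - 21*exp(v) - 8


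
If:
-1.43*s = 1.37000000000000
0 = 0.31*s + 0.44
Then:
No Solution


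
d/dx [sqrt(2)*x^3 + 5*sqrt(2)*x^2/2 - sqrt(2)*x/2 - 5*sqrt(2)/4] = sqrt(2)*(6*x^2 + 10*x - 1)/2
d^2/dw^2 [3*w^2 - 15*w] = 6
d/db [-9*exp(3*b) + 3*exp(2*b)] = (6 - 27*exp(b))*exp(2*b)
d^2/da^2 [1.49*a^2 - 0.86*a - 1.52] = 2.98000000000000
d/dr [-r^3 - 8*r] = -3*r^2 - 8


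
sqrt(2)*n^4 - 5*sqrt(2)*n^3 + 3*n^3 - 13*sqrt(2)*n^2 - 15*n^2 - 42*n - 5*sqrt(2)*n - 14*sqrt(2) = (n - 7)*(n + 2)*(n + sqrt(2))*(sqrt(2)*n + 1)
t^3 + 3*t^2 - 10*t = t*(t - 2)*(t + 5)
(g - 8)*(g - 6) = g^2 - 14*g + 48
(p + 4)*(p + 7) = p^2 + 11*p + 28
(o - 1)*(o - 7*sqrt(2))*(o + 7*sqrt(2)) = o^3 - o^2 - 98*o + 98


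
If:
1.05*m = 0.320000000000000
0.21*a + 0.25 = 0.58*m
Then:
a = -0.35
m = 0.30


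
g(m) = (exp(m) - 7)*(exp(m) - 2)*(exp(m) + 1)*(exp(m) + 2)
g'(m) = (exp(m) - 7)*(exp(m) - 2)*(exp(m) + 1)*exp(m) + (exp(m) - 7)*(exp(m) - 2)*(exp(m) + 2)*exp(m) + (exp(m) - 7)*(exp(m) + 1)*(exp(m) + 2)*exp(m) + (exp(m) - 2)*(exp(m) + 1)*(exp(m) + 2)*exp(m) = (4*exp(3*m) - 18*exp(2*m) - 22*exp(m) + 24)*exp(m)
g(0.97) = -46.95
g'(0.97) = -226.51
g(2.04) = 330.97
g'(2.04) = 4688.56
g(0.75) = -7.33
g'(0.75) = -138.23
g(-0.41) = 37.52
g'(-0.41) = 1.75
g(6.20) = 58232124910.80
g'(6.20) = 233651647274.03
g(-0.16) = 37.28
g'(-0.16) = -4.55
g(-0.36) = 37.59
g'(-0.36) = 0.87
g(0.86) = -24.71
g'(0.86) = -178.94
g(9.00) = 4308038535606425.94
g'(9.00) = 17235347875805101.53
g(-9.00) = 28.00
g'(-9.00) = 0.00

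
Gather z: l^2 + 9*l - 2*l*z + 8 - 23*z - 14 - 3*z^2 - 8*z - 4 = l^2 + 9*l - 3*z^2 + z*(-2*l - 31) - 10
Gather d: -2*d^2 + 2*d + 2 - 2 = -2*d^2 + 2*d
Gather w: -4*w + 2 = 2 - 4*w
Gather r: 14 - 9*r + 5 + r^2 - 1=r^2 - 9*r + 18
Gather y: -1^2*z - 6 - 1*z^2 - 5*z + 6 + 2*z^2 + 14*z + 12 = z^2 + 8*z + 12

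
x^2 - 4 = (x - 2)*(x + 2)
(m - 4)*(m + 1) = m^2 - 3*m - 4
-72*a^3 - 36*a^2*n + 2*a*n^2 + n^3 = (-6*a + n)*(2*a + n)*(6*a + n)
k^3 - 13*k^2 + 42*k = k*(k - 7)*(k - 6)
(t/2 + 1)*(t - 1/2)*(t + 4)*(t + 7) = t^4/2 + 25*t^3/4 + 87*t^2/4 + 31*t/2 - 14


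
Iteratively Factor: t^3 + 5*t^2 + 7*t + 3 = (t + 1)*(t^2 + 4*t + 3) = (t + 1)^2*(t + 3)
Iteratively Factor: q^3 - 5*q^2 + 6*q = (q)*(q^2 - 5*q + 6) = q*(q - 2)*(q - 3)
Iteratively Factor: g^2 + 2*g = (g)*(g + 2)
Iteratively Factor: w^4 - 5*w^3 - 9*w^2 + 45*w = (w + 3)*(w^3 - 8*w^2 + 15*w) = (w - 5)*(w + 3)*(w^2 - 3*w) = (w - 5)*(w - 3)*(w + 3)*(w)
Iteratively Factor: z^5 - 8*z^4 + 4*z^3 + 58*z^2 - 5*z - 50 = (z + 1)*(z^4 - 9*z^3 + 13*z^2 + 45*z - 50) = (z + 1)*(z + 2)*(z^3 - 11*z^2 + 35*z - 25) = (z - 1)*(z + 1)*(z + 2)*(z^2 - 10*z + 25) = (z - 5)*(z - 1)*(z + 1)*(z + 2)*(z - 5)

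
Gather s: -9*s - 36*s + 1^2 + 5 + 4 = 10 - 45*s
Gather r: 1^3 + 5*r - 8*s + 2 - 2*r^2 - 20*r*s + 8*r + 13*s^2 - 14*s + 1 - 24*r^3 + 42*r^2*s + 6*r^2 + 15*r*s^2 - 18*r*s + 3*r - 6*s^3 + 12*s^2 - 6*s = -24*r^3 + r^2*(42*s + 4) + r*(15*s^2 - 38*s + 16) - 6*s^3 + 25*s^2 - 28*s + 4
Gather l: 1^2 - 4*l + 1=2 - 4*l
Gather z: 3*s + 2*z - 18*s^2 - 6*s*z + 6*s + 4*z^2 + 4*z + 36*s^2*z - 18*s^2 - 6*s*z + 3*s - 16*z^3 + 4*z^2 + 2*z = -36*s^2 + 12*s - 16*z^3 + 8*z^2 + z*(36*s^2 - 12*s + 8)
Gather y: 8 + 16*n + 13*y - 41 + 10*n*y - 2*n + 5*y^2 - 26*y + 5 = 14*n + 5*y^2 + y*(10*n - 13) - 28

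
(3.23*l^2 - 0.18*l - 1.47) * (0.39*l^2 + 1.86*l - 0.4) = 1.2597*l^4 + 5.9376*l^3 - 2.2001*l^2 - 2.6622*l + 0.588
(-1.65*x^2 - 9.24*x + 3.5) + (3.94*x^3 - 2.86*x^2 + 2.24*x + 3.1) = 3.94*x^3 - 4.51*x^2 - 7.0*x + 6.6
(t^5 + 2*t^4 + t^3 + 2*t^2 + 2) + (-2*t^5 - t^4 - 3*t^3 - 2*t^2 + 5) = -t^5 + t^4 - 2*t^3 + 7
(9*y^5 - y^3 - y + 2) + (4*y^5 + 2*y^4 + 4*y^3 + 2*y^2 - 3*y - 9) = 13*y^5 + 2*y^4 + 3*y^3 + 2*y^2 - 4*y - 7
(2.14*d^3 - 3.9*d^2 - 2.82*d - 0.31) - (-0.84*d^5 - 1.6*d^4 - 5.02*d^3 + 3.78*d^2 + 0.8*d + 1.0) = 0.84*d^5 + 1.6*d^4 + 7.16*d^3 - 7.68*d^2 - 3.62*d - 1.31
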